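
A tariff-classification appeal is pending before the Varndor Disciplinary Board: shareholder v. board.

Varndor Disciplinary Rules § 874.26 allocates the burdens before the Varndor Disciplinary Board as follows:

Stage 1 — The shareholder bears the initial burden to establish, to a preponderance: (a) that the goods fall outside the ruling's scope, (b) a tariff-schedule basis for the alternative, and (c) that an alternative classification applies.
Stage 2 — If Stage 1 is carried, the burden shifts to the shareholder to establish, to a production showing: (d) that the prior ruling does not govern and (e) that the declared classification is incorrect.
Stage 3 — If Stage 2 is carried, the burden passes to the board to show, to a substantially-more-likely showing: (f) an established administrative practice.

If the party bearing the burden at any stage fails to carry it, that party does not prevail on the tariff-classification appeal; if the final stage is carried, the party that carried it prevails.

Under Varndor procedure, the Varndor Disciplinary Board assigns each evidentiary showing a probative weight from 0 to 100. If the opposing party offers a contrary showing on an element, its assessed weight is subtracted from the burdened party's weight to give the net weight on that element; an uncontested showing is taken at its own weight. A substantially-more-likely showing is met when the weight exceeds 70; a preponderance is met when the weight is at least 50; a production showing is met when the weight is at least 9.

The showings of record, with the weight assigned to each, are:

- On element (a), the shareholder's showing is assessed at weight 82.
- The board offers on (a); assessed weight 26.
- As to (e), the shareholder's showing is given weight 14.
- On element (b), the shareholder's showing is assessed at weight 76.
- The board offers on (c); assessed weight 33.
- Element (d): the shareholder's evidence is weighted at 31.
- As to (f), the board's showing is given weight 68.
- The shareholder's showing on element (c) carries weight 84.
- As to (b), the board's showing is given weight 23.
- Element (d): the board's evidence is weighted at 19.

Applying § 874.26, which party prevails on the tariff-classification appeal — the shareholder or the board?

Stage 1 (shareholder, a preponderance, weight is at least 50): (a) net 82−26=56 ≥ 50 — meets; (b) net 76−23=53 ≥ 50 — meets; (c) net 84−33=51 ≥ 50 — meets.
  Stage 1 carried; the burden remains with the shareholder.
Stage 2 (shareholder, a production showing, weight is at least 9): (d) net 31−19=12 ≥ 9 — meets; (e) 14 ≥ 9 — meets.
  All elements met. The burden passes to the board.
Stage 3 (board, a substantially-more-likely showing, weight exceeds 70): (f) 68 ≤ 70 — fails.
  The board does not carry Stage 3.
The analysis ends at Stage 3; the shareholder prevails.

shareholder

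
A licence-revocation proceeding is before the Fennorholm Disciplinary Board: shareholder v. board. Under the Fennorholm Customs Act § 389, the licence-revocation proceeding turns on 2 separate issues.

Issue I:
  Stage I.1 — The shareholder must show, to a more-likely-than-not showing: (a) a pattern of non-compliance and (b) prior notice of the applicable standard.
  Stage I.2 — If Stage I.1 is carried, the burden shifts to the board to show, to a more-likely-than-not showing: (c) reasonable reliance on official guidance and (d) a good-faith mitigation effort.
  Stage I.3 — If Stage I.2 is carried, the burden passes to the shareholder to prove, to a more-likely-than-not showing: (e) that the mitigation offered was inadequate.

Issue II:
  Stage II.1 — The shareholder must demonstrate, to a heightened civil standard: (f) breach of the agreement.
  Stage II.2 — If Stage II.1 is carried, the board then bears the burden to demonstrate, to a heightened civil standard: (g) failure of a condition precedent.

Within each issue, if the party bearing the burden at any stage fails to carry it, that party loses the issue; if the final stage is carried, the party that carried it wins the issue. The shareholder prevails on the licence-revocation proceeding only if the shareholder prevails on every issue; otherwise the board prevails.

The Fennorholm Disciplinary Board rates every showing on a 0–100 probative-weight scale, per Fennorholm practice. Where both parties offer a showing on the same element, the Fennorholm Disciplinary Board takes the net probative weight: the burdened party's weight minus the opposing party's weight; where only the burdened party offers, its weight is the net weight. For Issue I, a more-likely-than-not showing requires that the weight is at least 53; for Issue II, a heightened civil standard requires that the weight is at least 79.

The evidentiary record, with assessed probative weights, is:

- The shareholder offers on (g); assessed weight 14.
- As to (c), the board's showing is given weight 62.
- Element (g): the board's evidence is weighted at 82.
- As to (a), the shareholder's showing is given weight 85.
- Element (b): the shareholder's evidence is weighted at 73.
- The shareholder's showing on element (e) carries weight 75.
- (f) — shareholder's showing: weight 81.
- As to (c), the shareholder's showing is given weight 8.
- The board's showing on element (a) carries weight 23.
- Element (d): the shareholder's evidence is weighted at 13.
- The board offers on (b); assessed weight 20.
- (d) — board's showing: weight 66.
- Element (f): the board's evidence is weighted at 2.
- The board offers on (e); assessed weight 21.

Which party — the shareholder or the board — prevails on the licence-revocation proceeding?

shareholder

— Issue I —
Stage I.1 — burden on shareholder; standard: a more-likely-than-not showing (weight is at least 53).
    (a): 85 − 23 = 62 ≥ 53 [met]
    (b): 73 − 20 = 53 ≥ 53 [met]
  All elements met. The burden passes to the board.
Stage I.2 — burden on board; standard: a more-likely-than-not showing (weight is at least 53).
    (c): 62 − 8 = 54 ≥ 53 [met]
    (d): 66 − 13 = 53 ≥ 53 [met]
  Stage I.2 is satisfied; the onus moves to the shareholder.
Stage I.3 — burden on shareholder; standard: a more-likely-than-not showing (weight is at least 53).
    (e): 75 − 21 = 54 ≥ 53 [met]
  All elements met at the final stage.
Every stage carried; the shareholder prevails on this issue.
— Issue II —
Stage II.1 — burden on shareholder; standard: a heightened civil standard (weight is at least 79).
    (f): 81 − 2 = 79 ≥ 79 [met]
  The shareholder carries Stage II.1; the board now bears the burden.
Stage II.2 — burden on board; standard: a heightened civil standard (weight is at least 79).
    (g): 82 − 14 = 68 < 79 [not met]
  The board does not carry Stage II.2.
So the shareholder prevails on this issue.
Per-issue: Issue I → shareholder; Issue II → shareholder. The shareholder must prevail on every issue; overall, the shareholder prevails.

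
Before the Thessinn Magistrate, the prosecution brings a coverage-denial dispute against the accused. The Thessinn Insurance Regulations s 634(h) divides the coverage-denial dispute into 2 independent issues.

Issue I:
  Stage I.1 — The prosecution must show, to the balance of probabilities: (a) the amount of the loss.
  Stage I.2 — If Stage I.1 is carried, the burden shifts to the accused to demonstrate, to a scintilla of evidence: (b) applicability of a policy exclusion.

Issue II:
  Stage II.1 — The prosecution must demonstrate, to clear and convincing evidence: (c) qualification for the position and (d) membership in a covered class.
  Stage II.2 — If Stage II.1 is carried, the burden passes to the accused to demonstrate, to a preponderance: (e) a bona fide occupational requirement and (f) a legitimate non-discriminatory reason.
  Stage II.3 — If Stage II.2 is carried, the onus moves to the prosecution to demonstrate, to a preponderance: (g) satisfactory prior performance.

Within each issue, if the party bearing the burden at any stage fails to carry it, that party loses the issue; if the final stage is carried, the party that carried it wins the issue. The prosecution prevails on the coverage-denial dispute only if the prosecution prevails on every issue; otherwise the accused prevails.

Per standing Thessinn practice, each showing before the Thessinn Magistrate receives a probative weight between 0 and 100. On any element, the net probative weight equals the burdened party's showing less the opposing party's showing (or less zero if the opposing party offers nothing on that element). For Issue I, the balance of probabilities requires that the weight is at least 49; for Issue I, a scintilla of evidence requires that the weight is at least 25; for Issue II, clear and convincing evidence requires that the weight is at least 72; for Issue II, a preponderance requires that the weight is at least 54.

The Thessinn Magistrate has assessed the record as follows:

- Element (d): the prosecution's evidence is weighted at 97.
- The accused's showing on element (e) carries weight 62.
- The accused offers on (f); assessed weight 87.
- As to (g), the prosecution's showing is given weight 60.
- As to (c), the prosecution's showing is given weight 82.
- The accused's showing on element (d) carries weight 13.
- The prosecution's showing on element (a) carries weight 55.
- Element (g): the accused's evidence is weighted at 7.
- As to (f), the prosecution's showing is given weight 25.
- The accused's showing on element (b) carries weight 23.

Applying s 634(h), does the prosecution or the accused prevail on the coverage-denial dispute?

accused

— Issue I —
At Stage I.1 the prosecution must meet the balance of probabilities (weight is at least 49): on (a) the weight is 55, ≥ 49, so (a) meets the standard.
  The prosecution carries Stage I.1; the accused now bears the burden.
At Stage I.2 the accused must meet a scintilla of evidence (weight is at least 25): on (b) the weight is 23, which does not reach 25, so (b) does not meet the standard.
  The accused does not carry Stage I.2.
So the prosecution prevails on this issue.
— Issue II —
At Stage II.1 the prosecution must meet clear and convincing evidence (weight is at least 72): on (c) the weight is 82, ≥ 72, so (c) meets the standard; on (d) the weight is 97 less the opposing 13 gives net 84, ≥ 72, so (d) meets the standard.
  Stage II.1 carried; the burden shifts to the accused.
At Stage II.2 the accused must meet a preponderance (weight is at least 54): on (e) the weight is 62, which does reach 54, so (e) meets the standard; on (f) the weight is 87 less the opposing 25 gives net 62, which does reach 54, so (f) meets the standard.
  The accused carries Stage II.2; the prosecution now bears the burden.
At Stage II.3 the prosecution must meet a preponderance (weight is at least 54): on (g) the weight is 60 less the opposing 7 gives net 53, < 54, so (g) does not meet the standard.
  The prosecution does not carry Stage II.3.
So the accused prevails on this issue.
Per-issue: Issue I → prosecution; Issue II → accused. The prosecution must prevail on every issue; overall, the accused prevails.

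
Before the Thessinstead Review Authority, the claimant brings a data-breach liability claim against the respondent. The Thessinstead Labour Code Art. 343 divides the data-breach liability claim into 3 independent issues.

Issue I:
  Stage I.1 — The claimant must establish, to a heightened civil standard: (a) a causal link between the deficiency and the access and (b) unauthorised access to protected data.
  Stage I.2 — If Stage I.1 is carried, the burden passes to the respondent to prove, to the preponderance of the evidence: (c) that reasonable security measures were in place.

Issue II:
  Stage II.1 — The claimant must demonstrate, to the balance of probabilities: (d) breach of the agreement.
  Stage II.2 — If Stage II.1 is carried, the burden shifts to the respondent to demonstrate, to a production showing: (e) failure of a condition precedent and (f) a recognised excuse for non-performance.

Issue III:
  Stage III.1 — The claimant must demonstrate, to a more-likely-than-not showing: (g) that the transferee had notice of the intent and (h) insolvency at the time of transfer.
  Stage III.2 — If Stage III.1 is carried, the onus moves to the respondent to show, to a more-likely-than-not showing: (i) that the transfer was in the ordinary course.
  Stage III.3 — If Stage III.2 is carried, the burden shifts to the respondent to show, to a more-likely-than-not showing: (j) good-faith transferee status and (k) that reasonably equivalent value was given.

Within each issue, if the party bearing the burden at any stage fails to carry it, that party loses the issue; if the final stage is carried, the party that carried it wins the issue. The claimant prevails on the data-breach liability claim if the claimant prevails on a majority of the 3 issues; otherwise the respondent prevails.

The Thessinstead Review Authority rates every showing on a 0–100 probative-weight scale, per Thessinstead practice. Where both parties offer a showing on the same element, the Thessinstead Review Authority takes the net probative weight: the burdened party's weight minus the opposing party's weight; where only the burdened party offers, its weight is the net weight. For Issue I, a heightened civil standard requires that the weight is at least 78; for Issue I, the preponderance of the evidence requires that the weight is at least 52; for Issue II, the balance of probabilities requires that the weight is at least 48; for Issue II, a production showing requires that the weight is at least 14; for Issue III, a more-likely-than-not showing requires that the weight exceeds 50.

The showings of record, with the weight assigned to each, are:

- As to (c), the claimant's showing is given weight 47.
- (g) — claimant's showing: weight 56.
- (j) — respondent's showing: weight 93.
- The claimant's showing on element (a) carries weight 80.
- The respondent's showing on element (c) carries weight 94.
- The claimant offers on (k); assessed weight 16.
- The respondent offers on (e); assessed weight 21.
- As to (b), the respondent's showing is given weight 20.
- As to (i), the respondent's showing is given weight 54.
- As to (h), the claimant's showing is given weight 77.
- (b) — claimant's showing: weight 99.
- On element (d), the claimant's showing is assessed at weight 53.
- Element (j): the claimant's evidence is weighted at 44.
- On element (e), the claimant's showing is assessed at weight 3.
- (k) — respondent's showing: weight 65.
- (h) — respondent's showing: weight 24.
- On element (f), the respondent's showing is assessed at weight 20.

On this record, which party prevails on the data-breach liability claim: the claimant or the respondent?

claimant

— Issue I —
Stage I.1 (claimant, a heightened civil standard, weight is at least 78): (a) 80 ≥ 78 — meets; (b) net 99−20=79 ≥ 78 — meets.
  All elements met. The burden passes to the respondent.
Stage I.2 (respondent, the preponderance of the evidence, weight is at least 52): (c) net 94−47=47 < 52 — fails.
  Stage I.2 not carried; the respondent fails its burden.
The claimant prevails on this issue.
— Issue II —
At Stage II.1 the claimant must meet the balance of probabilities (weight is at least 48): on (d) the weight is 53, which does reach 48, so (d) meets the standard.
  Stage II.1 is satisfied; the onus moves to the respondent.
At Stage II.2 the respondent must meet a production showing (weight is at least 14): on (e) the weight is 21 less the opposing 3 gives net 18, ≥ 14, so (e) meets the standard; on (f) the weight is 20, which does reach 14, so (f) meets the standard.
  Stage II.2 carried; the final stage is satisfied.
All stages carried — the respondent prevails on this issue.
— Issue III —
Stage III.1 (claimant, a more-likely-than-not showing, weight exceeds 50): (g) 56 > 50 — meets; (h) net 77−24=53 > 50 — meets.
  Stage III.1 carried; the burden shifts to the respondent.
Stage III.2 (respondent, a more-likely-than-not showing, weight exceeds 50): (i) 54 > 50 — meets.
  Stage III.2 is satisfied; the respondent continues to bear the burden.
Stage III.3 (respondent, a more-likely-than-not showing, weight exceeds 50): (j) net 93−44=49 ≤ 50 — fails; (k) net 65−16=49 ≤ 50 — fails.
  Stage III.3 not carried; the respondent fails its burden.
The analysis ends at Stage III.3; the claimant prevails on this issue.
Per-issue: Issue I → claimant; Issue II → respondent; Issue III → claimant. The claimant must prevail on a majority of issues; overall, the claimant prevails.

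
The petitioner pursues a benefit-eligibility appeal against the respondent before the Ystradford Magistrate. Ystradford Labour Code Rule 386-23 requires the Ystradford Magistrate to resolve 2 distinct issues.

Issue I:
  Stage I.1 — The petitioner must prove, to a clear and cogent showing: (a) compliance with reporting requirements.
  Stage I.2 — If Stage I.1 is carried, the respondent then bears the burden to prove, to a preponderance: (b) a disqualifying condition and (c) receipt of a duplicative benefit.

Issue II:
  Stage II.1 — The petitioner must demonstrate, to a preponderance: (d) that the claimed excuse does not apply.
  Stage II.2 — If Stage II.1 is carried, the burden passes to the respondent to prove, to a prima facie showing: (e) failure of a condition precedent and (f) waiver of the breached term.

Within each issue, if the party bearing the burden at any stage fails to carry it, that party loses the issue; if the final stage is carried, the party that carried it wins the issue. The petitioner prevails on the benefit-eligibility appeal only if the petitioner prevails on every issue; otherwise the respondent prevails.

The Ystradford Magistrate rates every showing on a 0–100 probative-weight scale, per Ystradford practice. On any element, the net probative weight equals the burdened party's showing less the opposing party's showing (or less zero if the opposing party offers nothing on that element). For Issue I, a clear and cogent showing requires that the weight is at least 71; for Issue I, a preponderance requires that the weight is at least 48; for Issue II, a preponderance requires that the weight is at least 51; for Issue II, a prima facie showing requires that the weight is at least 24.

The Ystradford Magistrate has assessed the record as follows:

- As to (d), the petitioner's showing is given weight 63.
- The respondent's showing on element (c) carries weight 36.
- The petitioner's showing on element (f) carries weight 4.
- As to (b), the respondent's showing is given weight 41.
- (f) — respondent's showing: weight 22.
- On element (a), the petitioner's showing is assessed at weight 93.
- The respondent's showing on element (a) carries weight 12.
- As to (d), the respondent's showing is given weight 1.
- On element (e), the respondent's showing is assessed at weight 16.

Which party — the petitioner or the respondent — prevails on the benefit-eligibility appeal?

petitioner

— Issue I —
Stage I.1 (petitioner, a clear and cogent showing, weight is at least 71): (a) net 93−12=81 ≥ 71 — meets.
  All elements met. The burden passes to the respondent.
Stage I.2 (respondent, a preponderance, weight is at least 48): (b) 41 < 48 — fails; (c) 36 < 48 — fails.
  Not every element is met, so the respondent fails to carry Stage I.2.
The analysis ends at Stage I.2; the petitioner prevails on this issue.
— Issue II —
Stage II.1 (petitioner, a preponderance, weight is at least 51): (d) net 63−1=62 ≥ 51 — meets.
  The petitioner carries Stage II.1; the respondent now bears the burden.
Stage II.2 (respondent, a prima facie showing, weight is at least 24): (e) 16 < 24 — fails; (f) net 22−4=18 < 24 — fails.
  The respondent does not carry Stage II.2.
The petitioner prevails on this issue.
Per-issue: Issue I → petitioner; Issue II → petitioner. The petitioner must prevail on every issue; overall, the petitioner prevails.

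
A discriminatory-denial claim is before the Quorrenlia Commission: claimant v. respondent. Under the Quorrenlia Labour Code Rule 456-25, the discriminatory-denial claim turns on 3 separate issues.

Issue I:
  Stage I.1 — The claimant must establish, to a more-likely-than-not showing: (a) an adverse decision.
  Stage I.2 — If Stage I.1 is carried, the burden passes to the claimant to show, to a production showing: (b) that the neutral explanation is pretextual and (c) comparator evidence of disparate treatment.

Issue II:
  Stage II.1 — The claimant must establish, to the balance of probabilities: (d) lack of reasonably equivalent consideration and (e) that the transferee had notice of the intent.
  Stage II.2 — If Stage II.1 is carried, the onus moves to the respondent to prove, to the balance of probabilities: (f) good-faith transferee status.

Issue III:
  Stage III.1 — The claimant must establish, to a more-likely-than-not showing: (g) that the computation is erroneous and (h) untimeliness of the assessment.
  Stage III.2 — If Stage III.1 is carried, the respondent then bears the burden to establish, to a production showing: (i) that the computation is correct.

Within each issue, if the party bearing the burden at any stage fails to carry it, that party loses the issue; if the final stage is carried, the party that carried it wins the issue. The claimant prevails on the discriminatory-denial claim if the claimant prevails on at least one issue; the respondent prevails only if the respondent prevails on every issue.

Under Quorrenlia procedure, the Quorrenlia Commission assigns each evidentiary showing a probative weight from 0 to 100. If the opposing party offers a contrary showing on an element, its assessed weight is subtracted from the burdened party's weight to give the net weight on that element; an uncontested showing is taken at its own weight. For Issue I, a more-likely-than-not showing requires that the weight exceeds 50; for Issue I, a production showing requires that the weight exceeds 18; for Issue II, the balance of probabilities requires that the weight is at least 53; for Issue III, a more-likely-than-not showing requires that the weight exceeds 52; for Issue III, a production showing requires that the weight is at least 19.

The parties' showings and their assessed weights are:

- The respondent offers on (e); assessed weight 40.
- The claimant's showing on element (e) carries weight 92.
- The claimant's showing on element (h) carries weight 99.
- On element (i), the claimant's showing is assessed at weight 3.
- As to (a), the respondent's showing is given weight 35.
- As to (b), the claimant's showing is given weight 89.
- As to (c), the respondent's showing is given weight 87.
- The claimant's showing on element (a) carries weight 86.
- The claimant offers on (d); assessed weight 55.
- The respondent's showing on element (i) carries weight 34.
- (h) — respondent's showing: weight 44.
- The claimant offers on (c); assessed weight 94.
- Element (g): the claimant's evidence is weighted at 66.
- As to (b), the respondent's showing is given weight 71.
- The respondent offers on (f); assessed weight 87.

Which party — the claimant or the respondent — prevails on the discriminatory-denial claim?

— Issue I —
At Stage I.1 the claimant must meet a more-likely-than-not showing (weight exceeds 50): on (a) the weight is 86 less the opposing 35 gives net 51, which does exceed 50, so (a) meets the standard.
  All elements met. The claimant retains the burden for Stage I.2.
At Stage I.2 the claimant must meet a production showing (weight exceeds 18): on (b) the weight is 89 less the opposing 71 gives net 18, which does not exceed 18, so (b) does not meet the standard; on (c) the weight is 94 less the opposing 87 gives net 7, ≤ 18, so (c) does not meet the standard.
  Not every element is met, so the claimant fails to carry Stage I.2.
The respondent prevails on this issue.
— Issue II —
Stage II.1 — burden on claimant; standard: the balance of probabilities (weight is at least 53).
    (d): 55 ≥ 53 [met]
    (e): 92 − 40 = 52 < 53 [not met]
  The claimant does not carry Stage II.1.
The analysis ends at Stage II.1; the respondent prevails on this issue.
— Issue III —
Stage III.1 — burden on claimant; standard: a more-likely-than-not showing (weight exceeds 52).
    (g): 66 > 52 [met]
    (h): 99 − 44 = 55 > 52 [met]
  Stage III.1 is satisfied; the onus moves to the respondent.
Stage III.2 — burden on respondent; standard: a production showing (weight is at least 19).
    (i): 34 − 3 = 31 ≥ 19 [met]
  All elements met at the final stage.
All stages carried — the respondent prevails on this issue.
Per-issue: Issue I → respondent; Issue II → respondent; Issue III → respondent. The claimant must prevail on at least one issue; overall, the respondent prevails.

respondent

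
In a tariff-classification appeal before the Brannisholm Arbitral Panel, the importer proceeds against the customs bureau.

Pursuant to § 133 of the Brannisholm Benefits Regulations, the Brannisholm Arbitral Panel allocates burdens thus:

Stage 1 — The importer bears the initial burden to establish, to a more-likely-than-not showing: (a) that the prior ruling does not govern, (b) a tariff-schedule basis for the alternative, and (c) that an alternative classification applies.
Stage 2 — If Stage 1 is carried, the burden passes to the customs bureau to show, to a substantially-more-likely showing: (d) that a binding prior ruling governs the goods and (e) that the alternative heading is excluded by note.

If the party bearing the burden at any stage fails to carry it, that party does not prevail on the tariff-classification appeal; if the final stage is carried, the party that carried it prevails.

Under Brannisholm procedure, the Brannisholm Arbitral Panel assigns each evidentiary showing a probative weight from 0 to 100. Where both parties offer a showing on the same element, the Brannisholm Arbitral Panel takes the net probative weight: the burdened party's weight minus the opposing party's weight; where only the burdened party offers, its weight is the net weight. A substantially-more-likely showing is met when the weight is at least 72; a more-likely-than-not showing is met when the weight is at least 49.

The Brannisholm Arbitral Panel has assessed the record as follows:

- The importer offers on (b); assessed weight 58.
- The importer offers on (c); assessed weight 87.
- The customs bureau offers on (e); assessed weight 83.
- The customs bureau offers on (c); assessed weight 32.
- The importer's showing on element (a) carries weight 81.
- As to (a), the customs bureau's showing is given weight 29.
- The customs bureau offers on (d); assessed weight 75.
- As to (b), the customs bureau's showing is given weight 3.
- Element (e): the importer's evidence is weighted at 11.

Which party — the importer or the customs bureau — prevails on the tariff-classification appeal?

customs bureau

Stage 1 — burden on importer; standard: a more-likely-than-not showing (weight is at least 49).
    (a): 81 − 29 = 52 ≥ 49 [met]
    (b): 58 − 3 = 55 ≥ 49 [met]
    (c): 87 − 32 = 55 ≥ 49 [met]
  Stage 1 carried; the burden shifts to the customs bureau.
Stage 2 — burden on customs bureau; standard: a substantially-more-likely showing (weight is at least 72).
    (d): 75 ≥ 72 [met]
    (e): 83 − 11 = 72 ≥ 72 [met]
  All elements met at the final stage.
Every stage carried; the customs bureau prevails.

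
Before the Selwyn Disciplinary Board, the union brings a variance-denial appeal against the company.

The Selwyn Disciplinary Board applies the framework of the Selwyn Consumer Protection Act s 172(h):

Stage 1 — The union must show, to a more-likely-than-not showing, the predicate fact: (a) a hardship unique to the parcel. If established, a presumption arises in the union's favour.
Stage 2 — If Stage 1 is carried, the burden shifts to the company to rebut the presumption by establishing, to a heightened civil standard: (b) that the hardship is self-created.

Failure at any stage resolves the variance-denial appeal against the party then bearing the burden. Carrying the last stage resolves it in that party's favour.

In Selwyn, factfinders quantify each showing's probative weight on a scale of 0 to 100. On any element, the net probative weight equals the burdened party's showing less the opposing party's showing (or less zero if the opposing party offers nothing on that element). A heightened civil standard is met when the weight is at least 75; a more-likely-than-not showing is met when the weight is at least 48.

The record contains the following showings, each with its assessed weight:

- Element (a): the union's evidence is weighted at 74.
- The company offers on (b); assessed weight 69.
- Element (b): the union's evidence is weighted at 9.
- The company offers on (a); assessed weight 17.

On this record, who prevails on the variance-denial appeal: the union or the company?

union

At Stage 1 the union must meet a more-likely-than-not showing (weight is at least 48): on (a) the weight is 74 less the opposing 17 gives net 57, ≥ 48, so (a) meets the standard.
  Stage 1 carried; the burden shifts to the company.
At Stage 2 the company must meet a heightened civil standard (weight is at least 75): on (b) the weight is 69 less the opposing 9 gives net 60, which does not reach 75, so (b) does not meet the standard.
  Not every element is met, so the company fails to carry Stage 2.
The union prevails.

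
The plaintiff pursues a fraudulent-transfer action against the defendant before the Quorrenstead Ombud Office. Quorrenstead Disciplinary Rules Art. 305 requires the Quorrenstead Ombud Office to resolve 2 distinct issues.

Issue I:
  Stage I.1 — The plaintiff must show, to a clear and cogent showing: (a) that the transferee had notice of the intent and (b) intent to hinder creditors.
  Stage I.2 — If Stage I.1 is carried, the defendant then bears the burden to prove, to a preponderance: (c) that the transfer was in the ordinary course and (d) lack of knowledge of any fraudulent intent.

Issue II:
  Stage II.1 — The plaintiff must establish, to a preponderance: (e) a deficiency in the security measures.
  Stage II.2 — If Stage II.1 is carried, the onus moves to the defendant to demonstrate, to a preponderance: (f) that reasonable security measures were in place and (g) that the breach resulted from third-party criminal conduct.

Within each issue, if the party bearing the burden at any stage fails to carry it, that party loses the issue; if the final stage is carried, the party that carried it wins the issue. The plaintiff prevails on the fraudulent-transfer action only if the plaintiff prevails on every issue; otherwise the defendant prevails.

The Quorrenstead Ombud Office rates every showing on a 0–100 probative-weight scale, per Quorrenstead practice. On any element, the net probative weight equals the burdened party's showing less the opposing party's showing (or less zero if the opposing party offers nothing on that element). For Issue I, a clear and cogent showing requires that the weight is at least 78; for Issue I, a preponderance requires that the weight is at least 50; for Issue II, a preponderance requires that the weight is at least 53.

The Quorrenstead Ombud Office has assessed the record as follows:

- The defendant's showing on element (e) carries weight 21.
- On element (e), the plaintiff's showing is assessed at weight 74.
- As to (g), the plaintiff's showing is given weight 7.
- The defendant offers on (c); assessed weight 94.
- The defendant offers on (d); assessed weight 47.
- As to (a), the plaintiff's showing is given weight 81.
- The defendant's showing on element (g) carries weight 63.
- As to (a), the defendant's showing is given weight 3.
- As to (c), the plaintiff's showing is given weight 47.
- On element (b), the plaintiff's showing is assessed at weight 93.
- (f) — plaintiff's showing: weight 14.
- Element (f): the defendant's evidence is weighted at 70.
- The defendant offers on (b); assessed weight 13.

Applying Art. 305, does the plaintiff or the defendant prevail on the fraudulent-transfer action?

defendant

— Issue I —
At Stage I.1 the plaintiff must meet a clear and cogent showing (weight is at least 78): on (a) the weight is 81 less the opposing 3 gives net 78, ≥ 78, so (a) meets the standard; on (b) the weight is 93 less the opposing 13 gives net 80, ≥ 78, so (b) meets the standard.
  All elements met. The burden passes to the defendant.
At Stage I.2 the defendant must meet a preponderance (weight is at least 50): on (c) the weight is 94 less the opposing 47 gives net 47, which does not reach 50, so (c) does not meet the standard; on (d) the weight is 47, < 50, so (d) does not meet the standard.
  Not every element is met, so the defendant fails to carry Stage I.2.
The plaintiff prevails on this issue.
— Issue II —
Stage II.1 (plaintiff, a preponderance, weight is at least 53): (e) net 74−21=53 ≥ 53 — meets.
  The plaintiff carries Stage II.1; the defendant now bears the burden.
Stage II.2 (defendant, a preponderance, weight is at least 53): (f) net 70−14=56 ≥ 53 — meets; (g) net 63−7=56 ≥ 53 — meets.
  All elements met at the final stage.
With every stage satisfied, the defendant prevails on this issue.
Per-issue: Issue I → plaintiff; Issue II → defendant. The plaintiff must prevail on every issue; overall, the defendant prevails.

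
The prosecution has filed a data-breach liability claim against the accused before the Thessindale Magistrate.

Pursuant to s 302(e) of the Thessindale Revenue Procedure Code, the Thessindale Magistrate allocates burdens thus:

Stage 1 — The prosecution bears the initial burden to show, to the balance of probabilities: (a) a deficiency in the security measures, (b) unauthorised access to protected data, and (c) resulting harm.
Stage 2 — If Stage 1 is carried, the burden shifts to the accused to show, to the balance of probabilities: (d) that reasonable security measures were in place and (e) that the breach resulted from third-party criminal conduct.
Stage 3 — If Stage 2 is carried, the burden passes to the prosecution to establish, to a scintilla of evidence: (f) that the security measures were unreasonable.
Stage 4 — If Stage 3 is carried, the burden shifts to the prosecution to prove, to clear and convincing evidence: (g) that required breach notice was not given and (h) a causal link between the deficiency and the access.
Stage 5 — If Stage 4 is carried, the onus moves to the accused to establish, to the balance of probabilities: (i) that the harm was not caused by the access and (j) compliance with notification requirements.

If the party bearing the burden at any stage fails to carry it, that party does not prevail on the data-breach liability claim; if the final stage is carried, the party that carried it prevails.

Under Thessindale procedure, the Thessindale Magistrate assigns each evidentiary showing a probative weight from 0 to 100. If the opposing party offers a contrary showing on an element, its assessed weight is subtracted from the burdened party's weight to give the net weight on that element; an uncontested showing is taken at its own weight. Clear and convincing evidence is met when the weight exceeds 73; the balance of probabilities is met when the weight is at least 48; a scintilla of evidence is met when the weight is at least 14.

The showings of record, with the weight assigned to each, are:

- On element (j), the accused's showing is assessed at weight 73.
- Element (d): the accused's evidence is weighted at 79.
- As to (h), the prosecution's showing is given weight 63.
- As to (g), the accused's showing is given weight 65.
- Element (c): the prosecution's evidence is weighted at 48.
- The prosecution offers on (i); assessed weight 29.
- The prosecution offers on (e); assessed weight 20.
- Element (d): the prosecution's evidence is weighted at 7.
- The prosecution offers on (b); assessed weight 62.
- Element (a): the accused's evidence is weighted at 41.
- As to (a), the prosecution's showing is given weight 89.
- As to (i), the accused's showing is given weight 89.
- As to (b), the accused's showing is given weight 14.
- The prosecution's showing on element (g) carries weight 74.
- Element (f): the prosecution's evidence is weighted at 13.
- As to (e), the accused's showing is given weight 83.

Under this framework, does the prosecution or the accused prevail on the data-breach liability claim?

Stage 1 (prosecution, the balance of probabilities, weight is at least 48): (a) net 89−41=48 ≥ 48 — meets; (b) net 62−14=48 ≥ 48 — meets; (c) 48 ≥ 48 — meets.
  Stage 1 is satisfied; the onus moves to the accused.
Stage 2 (accused, the balance of probabilities, weight is at least 48): (d) net 79−7=72 ≥ 48 — meets; (e) net 83−20=63 ≥ 48 — meets.
  The accused carries Stage 2; the prosecution now bears the burden.
Stage 3 (prosecution, a scintilla of evidence, weight is at least 14): (f) 13 < 14 — fails.
  Not every element is met, so the prosecution fails to carry Stage 3.
So the accused prevails.

accused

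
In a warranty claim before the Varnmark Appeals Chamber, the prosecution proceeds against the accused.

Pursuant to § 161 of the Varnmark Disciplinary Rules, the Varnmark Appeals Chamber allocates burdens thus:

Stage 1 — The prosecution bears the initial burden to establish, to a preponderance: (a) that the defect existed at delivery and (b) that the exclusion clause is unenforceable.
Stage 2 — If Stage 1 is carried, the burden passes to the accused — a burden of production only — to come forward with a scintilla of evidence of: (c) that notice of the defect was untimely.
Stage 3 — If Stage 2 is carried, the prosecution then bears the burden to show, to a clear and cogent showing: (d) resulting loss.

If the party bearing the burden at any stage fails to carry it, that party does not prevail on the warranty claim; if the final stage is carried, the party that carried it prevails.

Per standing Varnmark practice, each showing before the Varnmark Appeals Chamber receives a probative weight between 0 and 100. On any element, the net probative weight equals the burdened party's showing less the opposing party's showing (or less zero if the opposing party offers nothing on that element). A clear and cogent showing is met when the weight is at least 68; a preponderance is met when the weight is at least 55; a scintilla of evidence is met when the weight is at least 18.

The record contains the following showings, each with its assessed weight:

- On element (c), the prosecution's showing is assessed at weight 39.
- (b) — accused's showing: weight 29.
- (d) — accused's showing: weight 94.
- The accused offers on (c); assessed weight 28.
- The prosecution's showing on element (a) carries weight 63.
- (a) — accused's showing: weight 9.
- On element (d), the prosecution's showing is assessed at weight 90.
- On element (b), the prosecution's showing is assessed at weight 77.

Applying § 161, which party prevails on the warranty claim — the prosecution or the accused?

accused

Stage 1 — burden on prosecution; standard: a preponderance (weight is at least 55).
    (a): 63 − 9 = 54 < 55 [not met]
    (b): 77 − 29 = 48 < 55 [not met]
  Stage 1 not carried; the prosecution fails its burden.
The analysis ends at Stage 1; the accused prevails.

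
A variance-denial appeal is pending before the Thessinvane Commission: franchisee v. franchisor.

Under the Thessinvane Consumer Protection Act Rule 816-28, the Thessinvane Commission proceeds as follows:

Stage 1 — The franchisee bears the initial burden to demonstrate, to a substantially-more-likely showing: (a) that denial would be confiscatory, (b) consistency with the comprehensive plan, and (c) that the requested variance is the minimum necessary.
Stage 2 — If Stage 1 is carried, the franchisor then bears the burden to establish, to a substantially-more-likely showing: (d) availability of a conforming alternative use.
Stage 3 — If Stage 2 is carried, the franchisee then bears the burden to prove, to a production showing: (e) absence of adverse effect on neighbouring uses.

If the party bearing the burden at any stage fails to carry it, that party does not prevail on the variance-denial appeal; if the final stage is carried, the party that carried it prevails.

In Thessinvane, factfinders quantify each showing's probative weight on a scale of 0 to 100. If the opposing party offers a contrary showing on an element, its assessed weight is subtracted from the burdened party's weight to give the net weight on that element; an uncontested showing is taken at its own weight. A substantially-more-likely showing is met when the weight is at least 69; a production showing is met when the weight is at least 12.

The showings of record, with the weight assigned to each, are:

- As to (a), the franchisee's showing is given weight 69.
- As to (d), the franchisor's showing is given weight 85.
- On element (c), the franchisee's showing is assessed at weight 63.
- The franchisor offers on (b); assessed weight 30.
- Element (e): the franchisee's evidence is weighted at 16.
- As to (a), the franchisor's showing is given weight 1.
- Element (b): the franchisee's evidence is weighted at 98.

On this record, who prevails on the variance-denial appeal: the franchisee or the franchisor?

franchisor

Stage 1 (franchisee, a substantially-more-likely showing, weight is at least 69): (a) net 69−1=68 < 69 — fails; (b) net 98−30=68 < 69 — fails; (c) 63 < 69 — fails.
  Not every element is met, so the franchisee fails to carry Stage 1.
The analysis ends at Stage 1; the franchisor prevails.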